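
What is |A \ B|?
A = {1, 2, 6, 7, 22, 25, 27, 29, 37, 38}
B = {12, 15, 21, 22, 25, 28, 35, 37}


Set A = {1, 2, 6, 7, 22, 25, 27, 29, 37, 38}
Set B = {12, 15, 21, 22, 25, 28, 35, 37}
A \ B = {1, 2, 6, 7, 27, 29, 38}
|A \ B| = 7

7


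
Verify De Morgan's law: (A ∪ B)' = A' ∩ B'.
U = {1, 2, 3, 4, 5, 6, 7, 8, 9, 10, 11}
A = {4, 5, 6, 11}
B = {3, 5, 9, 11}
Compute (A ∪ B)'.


U = {1, 2, 3, 4, 5, 6, 7, 8, 9, 10, 11}
A = {4, 5, 6, 11}, B = {3, 5, 9, 11}
A ∪ B = {3, 4, 5, 6, 9, 11}
(A ∪ B)' = U \ (A ∪ B) = {1, 2, 7, 8, 10}
Verification via A' ∩ B': A' = {1, 2, 3, 7, 8, 9, 10}, B' = {1, 2, 4, 6, 7, 8, 10}
A' ∩ B' = {1, 2, 7, 8, 10} ✓

{1, 2, 7, 8, 10}


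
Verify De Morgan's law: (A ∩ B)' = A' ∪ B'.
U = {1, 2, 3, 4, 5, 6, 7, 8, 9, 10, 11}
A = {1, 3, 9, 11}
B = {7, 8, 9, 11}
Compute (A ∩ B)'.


U = {1, 2, 3, 4, 5, 6, 7, 8, 9, 10, 11}
A = {1, 3, 9, 11}, B = {7, 8, 9, 11}
A ∩ B = {9, 11}
(A ∩ B)' = U \ (A ∩ B) = {1, 2, 3, 4, 5, 6, 7, 8, 10}
Verification via A' ∪ B': A' = {2, 4, 5, 6, 7, 8, 10}, B' = {1, 2, 3, 4, 5, 6, 10}
A' ∪ B' = {1, 2, 3, 4, 5, 6, 7, 8, 10} ✓

{1, 2, 3, 4, 5, 6, 7, 8, 10}


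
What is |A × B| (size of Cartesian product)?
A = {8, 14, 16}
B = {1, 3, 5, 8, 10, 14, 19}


Set A = {8, 14, 16} has 3 elements.
Set B = {1, 3, 5, 8, 10, 14, 19} has 7 elements.
|A × B| = |A| × |B| = 3 × 7 = 21

21


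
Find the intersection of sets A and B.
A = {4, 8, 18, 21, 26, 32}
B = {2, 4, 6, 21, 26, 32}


Set A = {4, 8, 18, 21, 26, 32}
Set B = {2, 4, 6, 21, 26, 32}
A ∩ B includes only elements in both sets.
Check each element of A against B:
4 ✓, 8 ✗, 18 ✗, 21 ✓, 26 ✓, 32 ✓
A ∩ B = {4, 21, 26, 32}

{4, 21, 26, 32}


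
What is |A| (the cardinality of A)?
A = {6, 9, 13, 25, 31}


Set A = {6, 9, 13, 25, 31}
Listing elements: 6, 9, 13, 25, 31
Counting: 5 elements
|A| = 5

5


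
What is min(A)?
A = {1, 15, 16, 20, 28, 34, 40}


Set A = {1, 15, 16, 20, 28, 34, 40}
Elements in ascending order: 1, 15, 16, 20, 28, 34, 40
The smallest element is 1.

1


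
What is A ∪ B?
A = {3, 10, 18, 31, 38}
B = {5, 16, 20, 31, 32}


Set A = {3, 10, 18, 31, 38}
Set B = {5, 16, 20, 31, 32}
A ∪ B includes all elements in either set.
Elements from A: {3, 10, 18, 31, 38}
Elements from B not already included: {5, 16, 20, 32}
A ∪ B = {3, 5, 10, 16, 18, 20, 31, 32, 38}

{3, 5, 10, 16, 18, 20, 31, 32, 38}


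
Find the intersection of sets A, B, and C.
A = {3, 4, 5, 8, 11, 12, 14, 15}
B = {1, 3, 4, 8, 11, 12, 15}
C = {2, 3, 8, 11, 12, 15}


Set A = {3, 4, 5, 8, 11, 12, 14, 15}
Set B = {1, 3, 4, 8, 11, 12, 15}
Set C = {2, 3, 8, 11, 12, 15}
First, A ∩ B = {3, 4, 8, 11, 12, 15}
Then, (A ∩ B) ∩ C = {3, 8, 11, 12, 15}

{3, 8, 11, 12, 15}


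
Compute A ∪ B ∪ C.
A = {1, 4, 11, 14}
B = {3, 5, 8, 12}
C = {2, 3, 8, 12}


Set A = {1, 4, 11, 14}
Set B = {3, 5, 8, 12}
Set C = {2, 3, 8, 12}
First, A ∪ B = {1, 3, 4, 5, 8, 11, 12, 14}
Then, (A ∪ B) ∪ C = {1, 2, 3, 4, 5, 8, 11, 12, 14}

{1, 2, 3, 4, 5, 8, 11, 12, 14}


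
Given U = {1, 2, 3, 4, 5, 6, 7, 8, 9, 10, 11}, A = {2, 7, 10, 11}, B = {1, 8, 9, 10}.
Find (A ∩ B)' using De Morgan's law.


U = {1, 2, 3, 4, 5, 6, 7, 8, 9, 10, 11}
A = {2, 7, 10, 11}, B = {1, 8, 9, 10}
A ∩ B = {10}
(A ∩ B)' = U \ (A ∩ B) = {1, 2, 3, 4, 5, 6, 7, 8, 9, 11}
Verification via A' ∪ B': A' = {1, 3, 4, 5, 6, 8, 9}, B' = {2, 3, 4, 5, 6, 7, 11}
A' ∪ B' = {1, 2, 3, 4, 5, 6, 7, 8, 9, 11} ✓

{1, 2, 3, 4, 5, 6, 7, 8, 9, 11}


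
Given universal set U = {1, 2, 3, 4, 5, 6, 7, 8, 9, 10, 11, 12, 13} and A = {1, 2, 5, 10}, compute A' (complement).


Universal set U = {1, 2, 3, 4, 5, 6, 7, 8, 9, 10, 11, 12, 13}
Set A = {1, 2, 5, 10}
A' = U \ A = elements in U but not in A
Checking each element of U:
1 (in A, exclude), 2 (in A, exclude), 3 (not in A, include), 4 (not in A, include), 5 (in A, exclude), 6 (not in A, include), 7 (not in A, include), 8 (not in A, include), 9 (not in A, include), 10 (in A, exclude), 11 (not in A, include), 12 (not in A, include), 13 (not in A, include)
A' = {3, 4, 6, 7, 8, 9, 11, 12, 13}

{3, 4, 6, 7, 8, 9, 11, 12, 13}


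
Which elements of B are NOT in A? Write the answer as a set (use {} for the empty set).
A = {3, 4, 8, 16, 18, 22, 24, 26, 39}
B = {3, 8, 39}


Set A = {3, 4, 8, 16, 18, 22, 24, 26, 39}
Set B = {3, 8, 39}
Check each element of B against A:
3 ∈ A, 8 ∈ A, 39 ∈ A
Elements of B not in A: {}

{}


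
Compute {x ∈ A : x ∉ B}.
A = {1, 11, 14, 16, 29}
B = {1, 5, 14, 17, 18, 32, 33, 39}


Set A = {1, 11, 14, 16, 29}
Set B = {1, 5, 14, 17, 18, 32, 33, 39}
Check each element of A against B:
1 ∈ B, 11 ∉ B (include), 14 ∈ B, 16 ∉ B (include), 29 ∉ B (include)
Elements of A not in B: {11, 16, 29}

{11, 16, 29}


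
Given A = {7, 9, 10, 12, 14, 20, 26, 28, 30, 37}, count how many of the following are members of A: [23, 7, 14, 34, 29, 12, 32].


Set A = {7, 9, 10, 12, 14, 20, 26, 28, 30, 37}
Candidates: [23, 7, 14, 34, 29, 12, 32]
Check each candidate:
23 ∉ A, 7 ∈ A, 14 ∈ A, 34 ∉ A, 29 ∉ A, 12 ∈ A, 32 ∉ A
Count of candidates in A: 3

3


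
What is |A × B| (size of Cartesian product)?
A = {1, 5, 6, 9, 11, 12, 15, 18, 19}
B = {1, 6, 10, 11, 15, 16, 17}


Set A = {1, 5, 6, 9, 11, 12, 15, 18, 19} has 9 elements.
Set B = {1, 6, 10, 11, 15, 16, 17} has 7 elements.
|A × B| = |A| × |B| = 9 × 7 = 63

63


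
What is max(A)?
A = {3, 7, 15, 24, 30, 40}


Set A = {3, 7, 15, 24, 30, 40}
Elements in ascending order: 3, 7, 15, 24, 30, 40
The largest element is 40.

40


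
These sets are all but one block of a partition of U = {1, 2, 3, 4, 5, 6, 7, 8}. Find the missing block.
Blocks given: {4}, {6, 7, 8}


U = {1, 2, 3, 4, 5, 6, 7, 8}
Shown blocks: {4}, {6, 7, 8}
A partition's blocks are pairwise disjoint and cover U, so the missing block = U \ (union of shown blocks).
Union of shown blocks: {4, 6, 7, 8}
Missing block = U \ (union) = {1, 2, 3, 5}

{1, 2, 3, 5}


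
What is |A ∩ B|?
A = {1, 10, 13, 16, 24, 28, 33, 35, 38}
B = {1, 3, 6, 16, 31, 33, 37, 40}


Set A = {1, 10, 13, 16, 24, 28, 33, 35, 38}
Set B = {1, 3, 6, 16, 31, 33, 37, 40}
A ∩ B = {1, 16, 33}
|A ∩ B| = 3

3


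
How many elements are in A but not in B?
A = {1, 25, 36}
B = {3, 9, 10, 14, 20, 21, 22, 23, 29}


Set A = {1, 25, 36}
Set B = {3, 9, 10, 14, 20, 21, 22, 23, 29}
A \ B = {1, 25, 36}
|A \ B| = 3

3


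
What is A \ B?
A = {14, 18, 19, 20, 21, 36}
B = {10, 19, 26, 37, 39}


Set A = {14, 18, 19, 20, 21, 36}
Set B = {10, 19, 26, 37, 39}
A \ B includes elements in A that are not in B.
Check each element of A:
14 (not in B, keep), 18 (not in B, keep), 19 (in B, remove), 20 (not in B, keep), 21 (not in B, keep), 36 (not in B, keep)
A \ B = {14, 18, 20, 21, 36}

{14, 18, 20, 21, 36}


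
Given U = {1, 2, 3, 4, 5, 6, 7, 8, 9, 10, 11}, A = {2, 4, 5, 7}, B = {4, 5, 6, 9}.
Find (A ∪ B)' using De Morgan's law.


U = {1, 2, 3, 4, 5, 6, 7, 8, 9, 10, 11}
A = {2, 4, 5, 7}, B = {4, 5, 6, 9}
A ∪ B = {2, 4, 5, 6, 7, 9}
(A ∪ B)' = U \ (A ∪ B) = {1, 3, 8, 10, 11}
Verification via A' ∩ B': A' = {1, 3, 6, 8, 9, 10, 11}, B' = {1, 2, 3, 7, 8, 10, 11}
A' ∩ B' = {1, 3, 8, 10, 11} ✓

{1, 3, 8, 10, 11}


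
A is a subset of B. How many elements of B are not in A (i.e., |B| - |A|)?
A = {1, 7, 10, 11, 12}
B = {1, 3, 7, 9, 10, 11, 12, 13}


Set A = {1, 7, 10, 11, 12}, |A| = 5
Set B = {1, 3, 7, 9, 10, 11, 12, 13}, |B| = 8
Since A ⊆ B: B \ A = {3, 9, 13}
|B| - |A| = 8 - 5 = 3

3


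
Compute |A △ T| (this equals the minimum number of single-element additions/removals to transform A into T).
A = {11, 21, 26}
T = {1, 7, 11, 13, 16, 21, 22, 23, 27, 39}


Set A = {11, 21, 26}
Set T = {1, 7, 11, 13, 16, 21, 22, 23, 27, 39}
Elements to remove from A (in A, not in T): {26} → 1 removals
Elements to add to A (in T, not in A): {1, 7, 13, 16, 22, 23, 27, 39} → 8 additions
Total edits = 1 + 8 = 9

9


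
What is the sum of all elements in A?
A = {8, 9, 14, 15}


Set A = {8, 9, 14, 15}
Sum = 8 + 9 + 14 + 15 = 46

46


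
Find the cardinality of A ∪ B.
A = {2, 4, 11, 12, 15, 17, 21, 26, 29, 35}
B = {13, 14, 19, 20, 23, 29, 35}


Set A = {2, 4, 11, 12, 15, 17, 21, 26, 29, 35}, |A| = 10
Set B = {13, 14, 19, 20, 23, 29, 35}, |B| = 7
A ∩ B = {29, 35}, |A ∩ B| = 2
|A ∪ B| = |A| + |B| - |A ∩ B| = 10 + 7 - 2 = 15

15


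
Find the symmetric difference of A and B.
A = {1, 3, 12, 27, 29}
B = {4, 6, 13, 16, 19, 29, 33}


Set A = {1, 3, 12, 27, 29}
Set B = {4, 6, 13, 16, 19, 29, 33}
A △ B = (A \ B) ∪ (B \ A)
Elements in A but not B: {1, 3, 12, 27}
Elements in B but not A: {4, 6, 13, 16, 19, 33}
A △ B = {1, 3, 4, 6, 12, 13, 16, 19, 27, 33}

{1, 3, 4, 6, 12, 13, 16, 19, 27, 33}


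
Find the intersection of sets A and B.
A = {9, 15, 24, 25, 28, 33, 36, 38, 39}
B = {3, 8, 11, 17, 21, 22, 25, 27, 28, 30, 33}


Set A = {9, 15, 24, 25, 28, 33, 36, 38, 39}
Set B = {3, 8, 11, 17, 21, 22, 25, 27, 28, 30, 33}
A ∩ B includes only elements in both sets.
Check each element of A against B:
9 ✗, 15 ✗, 24 ✗, 25 ✓, 28 ✓, 33 ✓, 36 ✗, 38 ✗, 39 ✗
A ∩ B = {25, 28, 33}

{25, 28, 33}


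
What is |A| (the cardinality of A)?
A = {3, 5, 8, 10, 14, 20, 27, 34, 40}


Set A = {3, 5, 8, 10, 14, 20, 27, 34, 40}
Listing elements: 3, 5, 8, 10, 14, 20, 27, 34, 40
Counting: 9 elements
|A| = 9

9


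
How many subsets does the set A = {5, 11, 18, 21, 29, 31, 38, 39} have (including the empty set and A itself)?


Set A = {5, 11, 18, 21, 29, 31, 38, 39}
|A| = 8
The power set P(A) contains all subsets of A.
|P(A)| = 2^|A| = 2^8 = 256

256


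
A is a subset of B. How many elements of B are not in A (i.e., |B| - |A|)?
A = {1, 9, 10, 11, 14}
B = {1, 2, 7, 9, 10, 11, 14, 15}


Set A = {1, 9, 10, 11, 14}, |A| = 5
Set B = {1, 2, 7, 9, 10, 11, 14, 15}, |B| = 8
Since A ⊆ B: B \ A = {2, 7, 15}
|B| - |A| = 8 - 5 = 3

3


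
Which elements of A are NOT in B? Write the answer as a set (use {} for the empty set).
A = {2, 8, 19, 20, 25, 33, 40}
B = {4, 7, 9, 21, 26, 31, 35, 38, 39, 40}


Set A = {2, 8, 19, 20, 25, 33, 40}
Set B = {4, 7, 9, 21, 26, 31, 35, 38, 39, 40}
Check each element of A against B:
2 ∉ B (include), 8 ∉ B (include), 19 ∉ B (include), 20 ∉ B (include), 25 ∉ B (include), 33 ∉ B (include), 40 ∈ B
Elements of A not in B: {2, 8, 19, 20, 25, 33}

{2, 8, 19, 20, 25, 33}


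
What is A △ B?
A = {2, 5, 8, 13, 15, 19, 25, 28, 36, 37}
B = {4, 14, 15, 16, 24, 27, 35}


Set A = {2, 5, 8, 13, 15, 19, 25, 28, 36, 37}
Set B = {4, 14, 15, 16, 24, 27, 35}
A △ B = (A \ B) ∪ (B \ A)
Elements in A but not B: {2, 5, 8, 13, 19, 25, 28, 36, 37}
Elements in B but not A: {4, 14, 16, 24, 27, 35}
A △ B = {2, 4, 5, 8, 13, 14, 16, 19, 24, 25, 27, 28, 35, 36, 37}

{2, 4, 5, 8, 13, 14, 16, 19, 24, 25, 27, 28, 35, 36, 37}


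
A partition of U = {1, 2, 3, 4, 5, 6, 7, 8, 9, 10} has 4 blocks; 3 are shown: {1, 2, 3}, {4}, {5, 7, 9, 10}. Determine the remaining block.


U = {1, 2, 3, 4, 5, 6, 7, 8, 9, 10}
Shown blocks: {1, 2, 3}, {4}, {5, 7, 9, 10}
A partition's blocks are pairwise disjoint and cover U, so the missing block = U \ (union of shown blocks).
Union of shown blocks: {1, 2, 3, 4, 5, 7, 9, 10}
Missing block = U \ (union) = {6, 8}

{6, 8}


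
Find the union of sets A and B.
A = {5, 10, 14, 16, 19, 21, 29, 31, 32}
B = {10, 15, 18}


Set A = {5, 10, 14, 16, 19, 21, 29, 31, 32}
Set B = {10, 15, 18}
A ∪ B includes all elements in either set.
Elements from A: {5, 10, 14, 16, 19, 21, 29, 31, 32}
Elements from B not already included: {15, 18}
A ∪ B = {5, 10, 14, 15, 16, 18, 19, 21, 29, 31, 32}

{5, 10, 14, 15, 16, 18, 19, 21, 29, 31, 32}


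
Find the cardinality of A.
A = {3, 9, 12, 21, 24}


Set A = {3, 9, 12, 21, 24}
Listing elements: 3, 9, 12, 21, 24
Counting: 5 elements
|A| = 5

5


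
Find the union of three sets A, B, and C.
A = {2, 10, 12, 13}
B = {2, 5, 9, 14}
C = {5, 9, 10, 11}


Set A = {2, 10, 12, 13}
Set B = {2, 5, 9, 14}
Set C = {5, 9, 10, 11}
First, A ∪ B = {2, 5, 9, 10, 12, 13, 14}
Then, (A ∪ B) ∪ C = {2, 5, 9, 10, 11, 12, 13, 14}

{2, 5, 9, 10, 11, 12, 13, 14}


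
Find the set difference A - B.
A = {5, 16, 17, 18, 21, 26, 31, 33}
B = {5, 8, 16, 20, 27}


Set A = {5, 16, 17, 18, 21, 26, 31, 33}
Set B = {5, 8, 16, 20, 27}
A \ B includes elements in A that are not in B.
Check each element of A:
5 (in B, remove), 16 (in B, remove), 17 (not in B, keep), 18 (not in B, keep), 21 (not in B, keep), 26 (not in B, keep), 31 (not in B, keep), 33 (not in B, keep)
A \ B = {17, 18, 21, 26, 31, 33}

{17, 18, 21, 26, 31, 33}


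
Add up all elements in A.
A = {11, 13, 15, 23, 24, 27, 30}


Set A = {11, 13, 15, 23, 24, 27, 30}
Sum = 11 + 13 + 15 + 23 + 24 + 27 + 30 = 143

143


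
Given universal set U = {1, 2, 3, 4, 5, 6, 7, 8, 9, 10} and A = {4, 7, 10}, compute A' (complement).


Universal set U = {1, 2, 3, 4, 5, 6, 7, 8, 9, 10}
Set A = {4, 7, 10}
A' = U \ A = elements in U but not in A
Checking each element of U:
1 (not in A, include), 2 (not in A, include), 3 (not in A, include), 4 (in A, exclude), 5 (not in A, include), 6 (not in A, include), 7 (in A, exclude), 8 (not in A, include), 9 (not in A, include), 10 (in A, exclude)
A' = {1, 2, 3, 5, 6, 8, 9}

{1, 2, 3, 5, 6, 8, 9}


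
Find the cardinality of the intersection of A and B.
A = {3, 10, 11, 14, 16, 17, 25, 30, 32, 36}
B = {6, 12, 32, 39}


Set A = {3, 10, 11, 14, 16, 17, 25, 30, 32, 36}
Set B = {6, 12, 32, 39}
A ∩ B = {32}
|A ∩ B| = 1

1


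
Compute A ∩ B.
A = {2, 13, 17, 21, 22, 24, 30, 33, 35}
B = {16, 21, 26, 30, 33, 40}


Set A = {2, 13, 17, 21, 22, 24, 30, 33, 35}
Set B = {16, 21, 26, 30, 33, 40}
A ∩ B includes only elements in both sets.
Check each element of A against B:
2 ✗, 13 ✗, 17 ✗, 21 ✓, 22 ✗, 24 ✗, 30 ✓, 33 ✓, 35 ✗
A ∩ B = {21, 30, 33}

{21, 30, 33}


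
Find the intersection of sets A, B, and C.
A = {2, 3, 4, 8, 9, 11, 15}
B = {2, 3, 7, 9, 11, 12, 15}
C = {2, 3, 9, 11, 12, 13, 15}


Set A = {2, 3, 4, 8, 9, 11, 15}
Set B = {2, 3, 7, 9, 11, 12, 15}
Set C = {2, 3, 9, 11, 12, 13, 15}
First, A ∩ B = {2, 3, 9, 11, 15}
Then, (A ∩ B) ∩ C = {2, 3, 9, 11, 15}

{2, 3, 9, 11, 15}


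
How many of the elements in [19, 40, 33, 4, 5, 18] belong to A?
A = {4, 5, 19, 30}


Set A = {4, 5, 19, 30}
Candidates: [19, 40, 33, 4, 5, 18]
Check each candidate:
19 ∈ A, 40 ∉ A, 33 ∉ A, 4 ∈ A, 5 ∈ A, 18 ∉ A
Count of candidates in A: 3

3


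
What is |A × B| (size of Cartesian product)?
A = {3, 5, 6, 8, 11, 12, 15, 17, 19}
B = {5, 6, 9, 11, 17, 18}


Set A = {3, 5, 6, 8, 11, 12, 15, 17, 19} has 9 elements.
Set B = {5, 6, 9, 11, 17, 18} has 6 elements.
|A × B| = |A| × |B| = 9 × 6 = 54

54


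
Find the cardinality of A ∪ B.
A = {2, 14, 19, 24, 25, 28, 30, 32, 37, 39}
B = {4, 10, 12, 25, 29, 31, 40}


Set A = {2, 14, 19, 24, 25, 28, 30, 32, 37, 39}, |A| = 10
Set B = {4, 10, 12, 25, 29, 31, 40}, |B| = 7
A ∩ B = {25}, |A ∩ B| = 1
|A ∪ B| = |A| + |B| - |A ∩ B| = 10 + 7 - 1 = 16

16


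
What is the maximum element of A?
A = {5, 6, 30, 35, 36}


Set A = {5, 6, 30, 35, 36}
Elements in ascending order: 5, 6, 30, 35, 36
The largest element is 36.

36


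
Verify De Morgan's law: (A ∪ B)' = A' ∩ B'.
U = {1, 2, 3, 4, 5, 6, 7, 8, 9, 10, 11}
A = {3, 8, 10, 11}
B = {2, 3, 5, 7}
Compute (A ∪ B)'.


U = {1, 2, 3, 4, 5, 6, 7, 8, 9, 10, 11}
A = {3, 8, 10, 11}, B = {2, 3, 5, 7}
A ∪ B = {2, 3, 5, 7, 8, 10, 11}
(A ∪ B)' = U \ (A ∪ B) = {1, 4, 6, 9}
Verification via A' ∩ B': A' = {1, 2, 4, 5, 6, 7, 9}, B' = {1, 4, 6, 8, 9, 10, 11}
A' ∩ B' = {1, 4, 6, 9} ✓

{1, 4, 6, 9}


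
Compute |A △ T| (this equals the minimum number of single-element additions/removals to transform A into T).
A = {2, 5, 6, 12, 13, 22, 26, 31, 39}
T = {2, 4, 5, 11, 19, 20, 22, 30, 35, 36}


Set A = {2, 5, 6, 12, 13, 22, 26, 31, 39}
Set T = {2, 4, 5, 11, 19, 20, 22, 30, 35, 36}
Elements to remove from A (in A, not in T): {6, 12, 13, 26, 31, 39} → 6 removals
Elements to add to A (in T, not in A): {4, 11, 19, 20, 30, 35, 36} → 7 additions
Total edits = 6 + 7 = 13

13


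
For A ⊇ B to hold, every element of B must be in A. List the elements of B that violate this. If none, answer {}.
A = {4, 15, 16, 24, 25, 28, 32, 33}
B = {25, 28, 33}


Set A = {4, 15, 16, 24, 25, 28, 32, 33}
Set B = {25, 28, 33}
Check each element of B against A:
25 ∈ A, 28 ∈ A, 33 ∈ A
Elements of B not in A: {}

{}


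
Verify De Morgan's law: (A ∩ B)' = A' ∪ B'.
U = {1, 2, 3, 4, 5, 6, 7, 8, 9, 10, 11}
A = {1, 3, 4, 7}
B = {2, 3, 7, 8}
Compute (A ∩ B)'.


U = {1, 2, 3, 4, 5, 6, 7, 8, 9, 10, 11}
A = {1, 3, 4, 7}, B = {2, 3, 7, 8}
A ∩ B = {3, 7}
(A ∩ B)' = U \ (A ∩ B) = {1, 2, 4, 5, 6, 8, 9, 10, 11}
Verification via A' ∪ B': A' = {2, 5, 6, 8, 9, 10, 11}, B' = {1, 4, 5, 6, 9, 10, 11}
A' ∪ B' = {1, 2, 4, 5, 6, 8, 9, 10, 11} ✓

{1, 2, 4, 5, 6, 8, 9, 10, 11}


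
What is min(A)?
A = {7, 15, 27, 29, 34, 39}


Set A = {7, 15, 27, 29, 34, 39}
Elements in ascending order: 7, 15, 27, 29, 34, 39
The smallest element is 7.

7


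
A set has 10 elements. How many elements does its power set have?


The set has 10 elements.
The power set contains all possible subsets.
|P(A)| = 2^|A| = 2^10 = 1024

1024


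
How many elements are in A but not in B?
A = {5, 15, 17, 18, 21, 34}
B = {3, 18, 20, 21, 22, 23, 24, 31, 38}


Set A = {5, 15, 17, 18, 21, 34}
Set B = {3, 18, 20, 21, 22, 23, 24, 31, 38}
A \ B = {5, 15, 17, 34}
|A \ B| = 4

4


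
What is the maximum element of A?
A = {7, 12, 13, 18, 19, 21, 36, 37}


Set A = {7, 12, 13, 18, 19, 21, 36, 37}
Elements in ascending order: 7, 12, 13, 18, 19, 21, 36, 37
The largest element is 37.

37


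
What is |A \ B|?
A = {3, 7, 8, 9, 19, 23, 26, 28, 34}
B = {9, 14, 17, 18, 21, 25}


Set A = {3, 7, 8, 9, 19, 23, 26, 28, 34}
Set B = {9, 14, 17, 18, 21, 25}
A \ B = {3, 7, 8, 19, 23, 26, 28, 34}
|A \ B| = 8

8


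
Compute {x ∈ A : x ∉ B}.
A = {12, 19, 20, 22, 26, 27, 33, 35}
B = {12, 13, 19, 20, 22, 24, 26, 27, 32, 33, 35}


Set A = {12, 19, 20, 22, 26, 27, 33, 35}
Set B = {12, 13, 19, 20, 22, 24, 26, 27, 32, 33, 35}
Check each element of A against B:
12 ∈ B, 19 ∈ B, 20 ∈ B, 22 ∈ B, 26 ∈ B, 27 ∈ B, 33 ∈ B, 35 ∈ B
Elements of A not in B: {}

{}


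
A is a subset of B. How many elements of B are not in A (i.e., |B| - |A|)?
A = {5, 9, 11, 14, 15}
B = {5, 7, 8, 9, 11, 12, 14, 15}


Set A = {5, 9, 11, 14, 15}, |A| = 5
Set B = {5, 7, 8, 9, 11, 12, 14, 15}, |B| = 8
Since A ⊆ B: B \ A = {7, 8, 12}
|B| - |A| = 8 - 5 = 3

3


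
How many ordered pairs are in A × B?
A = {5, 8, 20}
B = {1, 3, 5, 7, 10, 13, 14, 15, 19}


Set A = {5, 8, 20} has 3 elements.
Set B = {1, 3, 5, 7, 10, 13, 14, 15, 19} has 9 elements.
|A × B| = |A| × |B| = 3 × 9 = 27

27


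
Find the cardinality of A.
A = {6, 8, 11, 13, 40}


Set A = {6, 8, 11, 13, 40}
Listing elements: 6, 8, 11, 13, 40
Counting: 5 elements
|A| = 5

5


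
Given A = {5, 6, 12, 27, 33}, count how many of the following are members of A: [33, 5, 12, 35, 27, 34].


Set A = {5, 6, 12, 27, 33}
Candidates: [33, 5, 12, 35, 27, 34]
Check each candidate:
33 ∈ A, 5 ∈ A, 12 ∈ A, 35 ∉ A, 27 ∈ A, 34 ∉ A
Count of candidates in A: 4

4


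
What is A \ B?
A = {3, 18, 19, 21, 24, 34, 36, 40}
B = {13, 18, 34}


Set A = {3, 18, 19, 21, 24, 34, 36, 40}
Set B = {13, 18, 34}
A \ B includes elements in A that are not in B.
Check each element of A:
3 (not in B, keep), 18 (in B, remove), 19 (not in B, keep), 21 (not in B, keep), 24 (not in B, keep), 34 (in B, remove), 36 (not in B, keep), 40 (not in B, keep)
A \ B = {3, 19, 21, 24, 36, 40}

{3, 19, 21, 24, 36, 40}


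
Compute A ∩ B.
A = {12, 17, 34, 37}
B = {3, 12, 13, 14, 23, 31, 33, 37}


Set A = {12, 17, 34, 37}
Set B = {3, 12, 13, 14, 23, 31, 33, 37}
A ∩ B includes only elements in both sets.
Check each element of A against B:
12 ✓, 17 ✗, 34 ✗, 37 ✓
A ∩ B = {12, 37}

{12, 37}


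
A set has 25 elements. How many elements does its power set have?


The set has 25 elements.
The power set contains all possible subsets.
|P(A)| = 2^|A| = 2^25 = 33554432

33554432


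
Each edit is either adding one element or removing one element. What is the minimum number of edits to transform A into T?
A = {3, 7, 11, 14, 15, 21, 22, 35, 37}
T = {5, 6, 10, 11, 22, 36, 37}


Set A = {3, 7, 11, 14, 15, 21, 22, 35, 37}
Set T = {5, 6, 10, 11, 22, 36, 37}
Elements to remove from A (in A, not in T): {3, 7, 14, 15, 21, 35} → 6 removals
Elements to add to A (in T, not in A): {5, 6, 10, 36} → 4 additions
Total edits = 6 + 4 = 10

10


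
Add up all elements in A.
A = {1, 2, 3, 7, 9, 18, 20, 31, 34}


Set A = {1, 2, 3, 7, 9, 18, 20, 31, 34}
Sum = 1 + 2 + 3 + 7 + 9 + 18 + 20 + 31 + 34 = 125

125


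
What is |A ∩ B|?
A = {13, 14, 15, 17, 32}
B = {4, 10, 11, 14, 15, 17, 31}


Set A = {13, 14, 15, 17, 32}
Set B = {4, 10, 11, 14, 15, 17, 31}
A ∩ B = {14, 15, 17}
|A ∩ B| = 3

3


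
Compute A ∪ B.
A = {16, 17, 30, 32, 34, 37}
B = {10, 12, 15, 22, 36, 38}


Set A = {16, 17, 30, 32, 34, 37}
Set B = {10, 12, 15, 22, 36, 38}
A ∪ B includes all elements in either set.
Elements from A: {16, 17, 30, 32, 34, 37}
Elements from B not already included: {10, 12, 15, 22, 36, 38}
A ∪ B = {10, 12, 15, 16, 17, 22, 30, 32, 34, 36, 37, 38}

{10, 12, 15, 16, 17, 22, 30, 32, 34, 36, 37, 38}


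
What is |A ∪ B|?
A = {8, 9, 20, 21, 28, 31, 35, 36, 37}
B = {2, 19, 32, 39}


Set A = {8, 9, 20, 21, 28, 31, 35, 36, 37}, |A| = 9
Set B = {2, 19, 32, 39}, |B| = 4
A ∩ B = {}, |A ∩ B| = 0
|A ∪ B| = |A| + |B| - |A ∩ B| = 9 + 4 - 0 = 13

13


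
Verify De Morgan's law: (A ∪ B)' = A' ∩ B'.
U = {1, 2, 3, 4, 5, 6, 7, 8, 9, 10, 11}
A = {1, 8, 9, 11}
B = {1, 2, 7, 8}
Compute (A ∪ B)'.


U = {1, 2, 3, 4, 5, 6, 7, 8, 9, 10, 11}
A = {1, 8, 9, 11}, B = {1, 2, 7, 8}
A ∪ B = {1, 2, 7, 8, 9, 11}
(A ∪ B)' = U \ (A ∪ B) = {3, 4, 5, 6, 10}
Verification via A' ∩ B': A' = {2, 3, 4, 5, 6, 7, 10}, B' = {3, 4, 5, 6, 9, 10, 11}
A' ∩ B' = {3, 4, 5, 6, 10} ✓

{3, 4, 5, 6, 10}


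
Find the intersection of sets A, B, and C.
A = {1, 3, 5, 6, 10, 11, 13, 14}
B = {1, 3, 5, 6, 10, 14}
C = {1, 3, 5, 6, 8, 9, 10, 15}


Set A = {1, 3, 5, 6, 10, 11, 13, 14}
Set B = {1, 3, 5, 6, 10, 14}
Set C = {1, 3, 5, 6, 8, 9, 10, 15}
First, A ∩ B = {1, 3, 5, 6, 10, 14}
Then, (A ∩ B) ∩ C = {1, 3, 5, 6, 10}

{1, 3, 5, 6, 10}


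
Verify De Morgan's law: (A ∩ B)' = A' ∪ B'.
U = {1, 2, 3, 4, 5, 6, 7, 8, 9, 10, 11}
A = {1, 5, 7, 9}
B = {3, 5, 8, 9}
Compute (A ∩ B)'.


U = {1, 2, 3, 4, 5, 6, 7, 8, 9, 10, 11}
A = {1, 5, 7, 9}, B = {3, 5, 8, 9}
A ∩ B = {5, 9}
(A ∩ B)' = U \ (A ∩ B) = {1, 2, 3, 4, 6, 7, 8, 10, 11}
Verification via A' ∪ B': A' = {2, 3, 4, 6, 8, 10, 11}, B' = {1, 2, 4, 6, 7, 10, 11}
A' ∪ B' = {1, 2, 3, 4, 6, 7, 8, 10, 11} ✓

{1, 2, 3, 4, 6, 7, 8, 10, 11}


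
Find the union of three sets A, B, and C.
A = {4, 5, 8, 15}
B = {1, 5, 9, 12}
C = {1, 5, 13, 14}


Set A = {4, 5, 8, 15}
Set B = {1, 5, 9, 12}
Set C = {1, 5, 13, 14}
First, A ∪ B = {1, 4, 5, 8, 9, 12, 15}
Then, (A ∪ B) ∪ C = {1, 4, 5, 8, 9, 12, 13, 14, 15}

{1, 4, 5, 8, 9, 12, 13, 14, 15}


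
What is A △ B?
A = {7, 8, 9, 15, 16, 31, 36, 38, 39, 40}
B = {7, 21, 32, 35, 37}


Set A = {7, 8, 9, 15, 16, 31, 36, 38, 39, 40}
Set B = {7, 21, 32, 35, 37}
A △ B = (A \ B) ∪ (B \ A)
Elements in A but not B: {8, 9, 15, 16, 31, 36, 38, 39, 40}
Elements in B but not A: {21, 32, 35, 37}
A △ B = {8, 9, 15, 16, 21, 31, 32, 35, 36, 37, 38, 39, 40}

{8, 9, 15, 16, 21, 31, 32, 35, 36, 37, 38, 39, 40}


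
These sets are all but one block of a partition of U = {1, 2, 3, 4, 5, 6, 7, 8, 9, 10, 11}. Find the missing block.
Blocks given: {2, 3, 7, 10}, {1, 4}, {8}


U = {1, 2, 3, 4, 5, 6, 7, 8, 9, 10, 11}
Shown blocks: {2, 3, 7, 10}, {1, 4}, {8}
A partition's blocks are pairwise disjoint and cover U, so the missing block = U \ (union of shown blocks).
Union of shown blocks: {1, 2, 3, 4, 7, 8, 10}
Missing block = U \ (union) = {5, 6, 9, 11}

{5, 6, 9, 11}


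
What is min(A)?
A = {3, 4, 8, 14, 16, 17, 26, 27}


Set A = {3, 4, 8, 14, 16, 17, 26, 27}
Elements in ascending order: 3, 4, 8, 14, 16, 17, 26, 27
The smallest element is 3.

3


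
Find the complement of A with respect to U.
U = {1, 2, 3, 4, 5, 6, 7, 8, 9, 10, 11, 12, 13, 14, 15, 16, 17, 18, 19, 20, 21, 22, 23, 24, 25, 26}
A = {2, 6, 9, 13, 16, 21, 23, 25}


Universal set U = {1, 2, 3, 4, 5, 6, 7, 8, 9, 10, 11, 12, 13, 14, 15, 16, 17, 18, 19, 20, 21, 22, 23, 24, 25, 26}
Set A = {2, 6, 9, 13, 16, 21, 23, 25}
A' = U \ A = elements in U but not in A
Checking each element of U:
1 (not in A, include), 2 (in A, exclude), 3 (not in A, include), 4 (not in A, include), 5 (not in A, include), 6 (in A, exclude), 7 (not in A, include), 8 (not in A, include), 9 (in A, exclude), 10 (not in A, include), 11 (not in A, include), 12 (not in A, include), 13 (in A, exclude), 14 (not in A, include), 15 (not in A, include), 16 (in A, exclude), 17 (not in A, include), 18 (not in A, include), 19 (not in A, include), 20 (not in A, include), 21 (in A, exclude), 22 (not in A, include), 23 (in A, exclude), 24 (not in A, include), 25 (in A, exclude), 26 (not in A, include)
A' = {1, 3, 4, 5, 7, 8, 10, 11, 12, 14, 15, 17, 18, 19, 20, 22, 24, 26}

{1, 3, 4, 5, 7, 8, 10, 11, 12, 14, 15, 17, 18, 19, 20, 22, 24, 26}


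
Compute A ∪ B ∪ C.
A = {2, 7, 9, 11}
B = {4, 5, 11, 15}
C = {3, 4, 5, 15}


Set A = {2, 7, 9, 11}
Set B = {4, 5, 11, 15}
Set C = {3, 4, 5, 15}
First, A ∪ B = {2, 4, 5, 7, 9, 11, 15}
Then, (A ∪ B) ∪ C = {2, 3, 4, 5, 7, 9, 11, 15}

{2, 3, 4, 5, 7, 9, 11, 15}


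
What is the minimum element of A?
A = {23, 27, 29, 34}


Set A = {23, 27, 29, 34}
Elements in ascending order: 23, 27, 29, 34
The smallest element is 23.

23


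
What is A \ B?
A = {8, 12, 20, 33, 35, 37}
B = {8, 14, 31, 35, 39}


Set A = {8, 12, 20, 33, 35, 37}
Set B = {8, 14, 31, 35, 39}
A \ B includes elements in A that are not in B.
Check each element of A:
8 (in B, remove), 12 (not in B, keep), 20 (not in B, keep), 33 (not in B, keep), 35 (in B, remove), 37 (not in B, keep)
A \ B = {12, 20, 33, 37}

{12, 20, 33, 37}


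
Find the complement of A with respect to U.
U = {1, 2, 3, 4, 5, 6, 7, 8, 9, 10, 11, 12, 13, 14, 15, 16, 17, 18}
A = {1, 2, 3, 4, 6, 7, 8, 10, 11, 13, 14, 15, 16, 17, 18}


Universal set U = {1, 2, 3, 4, 5, 6, 7, 8, 9, 10, 11, 12, 13, 14, 15, 16, 17, 18}
Set A = {1, 2, 3, 4, 6, 7, 8, 10, 11, 13, 14, 15, 16, 17, 18}
A' = U \ A = elements in U but not in A
Checking each element of U:
1 (in A, exclude), 2 (in A, exclude), 3 (in A, exclude), 4 (in A, exclude), 5 (not in A, include), 6 (in A, exclude), 7 (in A, exclude), 8 (in A, exclude), 9 (not in A, include), 10 (in A, exclude), 11 (in A, exclude), 12 (not in A, include), 13 (in A, exclude), 14 (in A, exclude), 15 (in A, exclude), 16 (in A, exclude), 17 (in A, exclude), 18 (in A, exclude)
A' = {5, 9, 12}

{5, 9, 12}


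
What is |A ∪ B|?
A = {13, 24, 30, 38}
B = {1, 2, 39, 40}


Set A = {13, 24, 30, 38}, |A| = 4
Set B = {1, 2, 39, 40}, |B| = 4
A ∩ B = {}, |A ∩ B| = 0
|A ∪ B| = |A| + |B| - |A ∩ B| = 4 + 4 - 0 = 8

8


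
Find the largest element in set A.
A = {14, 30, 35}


Set A = {14, 30, 35}
Elements in ascending order: 14, 30, 35
The largest element is 35.

35


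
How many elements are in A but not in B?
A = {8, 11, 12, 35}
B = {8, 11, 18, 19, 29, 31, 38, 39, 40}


Set A = {8, 11, 12, 35}
Set B = {8, 11, 18, 19, 29, 31, 38, 39, 40}
A \ B = {12, 35}
|A \ B| = 2

2


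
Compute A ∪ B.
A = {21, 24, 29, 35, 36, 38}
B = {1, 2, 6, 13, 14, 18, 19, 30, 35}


Set A = {21, 24, 29, 35, 36, 38}
Set B = {1, 2, 6, 13, 14, 18, 19, 30, 35}
A ∪ B includes all elements in either set.
Elements from A: {21, 24, 29, 35, 36, 38}
Elements from B not already included: {1, 2, 6, 13, 14, 18, 19, 30}
A ∪ B = {1, 2, 6, 13, 14, 18, 19, 21, 24, 29, 30, 35, 36, 38}

{1, 2, 6, 13, 14, 18, 19, 21, 24, 29, 30, 35, 36, 38}


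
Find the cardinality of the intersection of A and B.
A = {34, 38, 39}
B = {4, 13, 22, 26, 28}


Set A = {34, 38, 39}
Set B = {4, 13, 22, 26, 28}
A ∩ B = {}
|A ∩ B| = 0

0


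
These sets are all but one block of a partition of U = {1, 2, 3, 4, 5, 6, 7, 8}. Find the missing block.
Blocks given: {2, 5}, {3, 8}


U = {1, 2, 3, 4, 5, 6, 7, 8}
Shown blocks: {2, 5}, {3, 8}
A partition's blocks are pairwise disjoint and cover U, so the missing block = U \ (union of shown blocks).
Union of shown blocks: {2, 3, 5, 8}
Missing block = U \ (union) = {1, 4, 6, 7}

{1, 4, 6, 7}


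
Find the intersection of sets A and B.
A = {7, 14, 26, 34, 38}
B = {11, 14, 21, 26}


Set A = {7, 14, 26, 34, 38}
Set B = {11, 14, 21, 26}
A ∩ B includes only elements in both sets.
Check each element of A against B:
7 ✗, 14 ✓, 26 ✓, 34 ✗, 38 ✗
A ∩ B = {14, 26}

{14, 26}


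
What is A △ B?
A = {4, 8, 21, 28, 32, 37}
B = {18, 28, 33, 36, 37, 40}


Set A = {4, 8, 21, 28, 32, 37}
Set B = {18, 28, 33, 36, 37, 40}
A △ B = (A \ B) ∪ (B \ A)
Elements in A but not B: {4, 8, 21, 32}
Elements in B but not A: {18, 33, 36, 40}
A △ B = {4, 8, 18, 21, 32, 33, 36, 40}

{4, 8, 18, 21, 32, 33, 36, 40}


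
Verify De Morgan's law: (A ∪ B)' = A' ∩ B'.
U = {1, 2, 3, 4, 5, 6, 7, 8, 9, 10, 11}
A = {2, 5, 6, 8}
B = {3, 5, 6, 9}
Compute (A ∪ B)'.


U = {1, 2, 3, 4, 5, 6, 7, 8, 9, 10, 11}
A = {2, 5, 6, 8}, B = {3, 5, 6, 9}
A ∪ B = {2, 3, 5, 6, 8, 9}
(A ∪ B)' = U \ (A ∪ B) = {1, 4, 7, 10, 11}
Verification via A' ∩ B': A' = {1, 3, 4, 7, 9, 10, 11}, B' = {1, 2, 4, 7, 8, 10, 11}
A' ∩ B' = {1, 4, 7, 10, 11} ✓

{1, 4, 7, 10, 11}


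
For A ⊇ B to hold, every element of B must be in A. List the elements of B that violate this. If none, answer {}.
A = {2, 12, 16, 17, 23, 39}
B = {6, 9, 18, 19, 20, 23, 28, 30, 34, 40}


Set A = {2, 12, 16, 17, 23, 39}
Set B = {6, 9, 18, 19, 20, 23, 28, 30, 34, 40}
Check each element of B against A:
6 ∉ A (include), 9 ∉ A (include), 18 ∉ A (include), 19 ∉ A (include), 20 ∉ A (include), 23 ∈ A, 28 ∉ A (include), 30 ∉ A (include), 34 ∉ A (include), 40 ∉ A (include)
Elements of B not in A: {6, 9, 18, 19, 20, 28, 30, 34, 40}

{6, 9, 18, 19, 20, 28, 30, 34, 40}


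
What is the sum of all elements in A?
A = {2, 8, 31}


Set A = {2, 8, 31}
Sum = 2 + 8 + 31 = 41

41


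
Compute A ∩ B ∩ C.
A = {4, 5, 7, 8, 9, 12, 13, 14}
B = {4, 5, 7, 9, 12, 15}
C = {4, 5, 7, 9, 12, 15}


Set A = {4, 5, 7, 8, 9, 12, 13, 14}
Set B = {4, 5, 7, 9, 12, 15}
Set C = {4, 5, 7, 9, 12, 15}
First, A ∩ B = {4, 5, 7, 9, 12}
Then, (A ∩ B) ∩ C = {4, 5, 7, 9, 12}

{4, 5, 7, 9, 12}


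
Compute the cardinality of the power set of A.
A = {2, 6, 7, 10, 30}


Set A = {2, 6, 7, 10, 30}
|A| = 5
The power set P(A) contains all subsets of A.
|P(A)| = 2^|A| = 2^5 = 32

32


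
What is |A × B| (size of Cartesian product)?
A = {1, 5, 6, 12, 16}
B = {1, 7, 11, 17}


Set A = {1, 5, 6, 12, 16} has 5 elements.
Set B = {1, 7, 11, 17} has 4 elements.
|A × B| = |A| × |B| = 5 × 4 = 20

20


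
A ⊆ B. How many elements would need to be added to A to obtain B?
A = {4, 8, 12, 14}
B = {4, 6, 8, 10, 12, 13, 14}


Set A = {4, 8, 12, 14}, |A| = 4
Set B = {4, 6, 8, 10, 12, 13, 14}, |B| = 7
Since A ⊆ B: B \ A = {6, 10, 13}
|B| - |A| = 7 - 4 = 3

3


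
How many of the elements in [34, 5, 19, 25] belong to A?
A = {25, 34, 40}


Set A = {25, 34, 40}
Candidates: [34, 5, 19, 25]
Check each candidate:
34 ∈ A, 5 ∉ A, 19 ∉ A, 25 ∈ A
Count of candidates in A: 2

2


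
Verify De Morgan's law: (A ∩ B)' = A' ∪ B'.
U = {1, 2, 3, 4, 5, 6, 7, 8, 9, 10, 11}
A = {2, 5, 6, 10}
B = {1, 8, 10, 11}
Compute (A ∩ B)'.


U = {1, 2, 3, 4, 5, 6, 7, 8, 9, 10, 11}
A = {2, 5, 6, 10}, B = {1, 8, 10, 11}
A ∩ B = {10}
(A ∩ B)' = U \ (A ∩ B) = {1, 2, 3, 4, 5, 6, 7, 8, 9, 11}
Verification via A' ∪ B': A' = {1, 3, 4, 7, 8, 9, 11}, B' = {2, 3, 4, 5, 6, 7, 9}
A' ∪ B' = {1, 2, 3, 4, 5, 6, 7, 8, 9, 11} ✓

{1, 2, 3, 4, 5, 6, 7, 8, 9, 11}


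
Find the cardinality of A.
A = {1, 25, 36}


Set A = {1, 25, 36}
Listing elements: 1, 25, 36
Counting: 3 elements
|A| = 3

3


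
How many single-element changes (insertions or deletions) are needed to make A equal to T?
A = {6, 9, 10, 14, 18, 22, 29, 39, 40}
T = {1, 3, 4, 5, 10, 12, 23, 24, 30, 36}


Set A = {6, 9, 10, 14, 18, 22, 29, 39, 40}
Set T = {1, 3, 4, 5, 10, 12, 23, 24, 30, 36}
Elements to remove from A (in A, not in T): {6, 9, 14, 18, 22, 29, 39, 40} → 8 removals
Elements to add to A (in T, not in A): {1, 3, 4, 5, 12, 23, 24, 30, 36} → 9 additions
Total edits = 8 + 9 = 17

17


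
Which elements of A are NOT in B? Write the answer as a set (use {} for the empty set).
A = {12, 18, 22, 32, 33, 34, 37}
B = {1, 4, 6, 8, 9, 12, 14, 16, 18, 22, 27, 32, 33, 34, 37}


Set A = {12, 18, 22, 32, 33, 34, 37}
Set B = {1, 4, 6, 8, 9, 12, 14, 16, 18, 22, 27, 32, 33, 34, 37}
Check each element of A against B:
12 ∈ B, 18 ∈ B, 22 ∈ B, 32 ∈ B, 33 ∈ B, 34 ∈ B, 37 ∈ B
Elements of A not in B: {}

{}


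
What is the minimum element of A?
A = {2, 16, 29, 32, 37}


Set A = {2, 16, 29, 32, 37}
Elements in ascending order: 2, 16, 29, 32, 37
The smallest element is 2.

2


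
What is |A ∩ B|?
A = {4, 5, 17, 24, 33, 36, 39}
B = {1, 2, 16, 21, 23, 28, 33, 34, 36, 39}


Set A = {4, 5, 17, 24, 33, 36, 39}
Set B = {1, 2, 16, 21, 23, 28, 33, 34, 36, 39}
A ∩ B = {33, 36, 39}
|A ∩ B| = 3

3


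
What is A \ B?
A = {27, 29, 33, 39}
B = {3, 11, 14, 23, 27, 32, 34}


Set A = {27, 29, 33, 39}
Set B = {3, 11, 14, 23, 27, 32, 34}
A \ B includes elements in A that are not in B.
Check each element of A:
27 (in B, remove), 29 (not in B, keep), 33 (not in B, keep), 39 (not in B, keep)
A \ B = {29, 33, 39}

{29, 33, 39}


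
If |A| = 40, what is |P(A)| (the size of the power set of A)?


The set has 40 elements.
The power set contains all possible subsets.
|P(A)| = 2^|A| = 2^40 = 1099511627776

1099511627776


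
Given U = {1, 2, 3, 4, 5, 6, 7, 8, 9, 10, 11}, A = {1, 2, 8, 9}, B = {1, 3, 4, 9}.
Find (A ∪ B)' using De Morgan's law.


U = {1, 2, 3, 4, 5, 6, 7, 8, 9, 10, 11}
A = {1, 2, 8, 9}, B = {1, 3, 4, 9}
A ∪ B = {1, 2, 3, 4, 8, 9}
(A ∪ B)' = U \ (A ∪ B) = {5, 6, 7, 10, 11}
Verification via A' ∩ B': A' = {3, 4, 5, 6, 7, 10, 11}, B' = {2, 5, 6, 7, 8, 10, 11}
A' ∩ B' = {5, 6, 7, 10, 11} ✓

{5, 6, 7, 10, 11}


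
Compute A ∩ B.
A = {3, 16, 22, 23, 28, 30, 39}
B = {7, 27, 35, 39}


Set A = {3, 16, 22, 23, 28, 30, 39}
Set B = {7, 27, 35, 39}
A ∩ B includes only elements in both sets.
Check each element of A against B:
3 ✗, 16 ✗, 22 ✗, 23 ✗, 28 ✗, 30 ✗, 39 ✓
A ∩ B = {39}

{39}


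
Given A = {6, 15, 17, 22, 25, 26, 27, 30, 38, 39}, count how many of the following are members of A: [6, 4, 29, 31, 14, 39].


Set A = {6, 15, 17, 22, 25, 26, 27, 30, 38, 39}
Candidates: [6, 4, 29, 31, 14, 39]
Check each candidate:
6 ∈ A, 4 ∉ A, 29 ∉ A, 31 ∉ A, 14 ∉ A, 39 ∈ A
Count of candidates in A: 2

2


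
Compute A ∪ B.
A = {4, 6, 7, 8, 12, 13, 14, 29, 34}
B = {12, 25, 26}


Set A = {4, 6, 7, 8, 12, 13, 14, 29, 34}
Set B = {12, 25, 26}
A ∪ B includes all elements in either set.
Elements from A: {4, 6, 7, 8, 12, 13, 14, 29, 34}
Elements from B not already included: {25, 26}
A ∪ B = {4, 6, 7, 8, 12, 13, 14, 25, 26, 29, 34}

{4, 6, 7, 8, 12, 13, 14, 25, 26, 29, 34}


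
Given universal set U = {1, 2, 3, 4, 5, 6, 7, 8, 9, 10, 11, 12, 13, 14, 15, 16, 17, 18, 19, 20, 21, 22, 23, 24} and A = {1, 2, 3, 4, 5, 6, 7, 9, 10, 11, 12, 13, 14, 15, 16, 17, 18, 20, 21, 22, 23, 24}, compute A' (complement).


Universal set U = {1, 2, 3, 4, 5, 6, 7, 8, 9, 10, 11, 12, 13, 14, 15, 16, 17, 18, 19, 20, 21, 22, 23, 24}
Set A = {1, 2, 3, 4, 5, 6, 7, 9, 10, 11, 12, 13, 14, 15, 16, 17, 18, 20, 21, 22, 23, 24}
A' = U \ A = elements in U but not in A
Checking each element of U:
1 (in A, exclude), 2 (in A, exclude), 3 (in A, exclude), 4 (in A, exclude), 5 (in A, exclude), 6 (in A, exclude), 7 (in A, exclude), 8 (not in A, include), 9 (in A, exclude), 10 (in A, exclude), 11 (in A, exclude), 12 (in A, exclude), 13 (in A, exclude), 14 (in A, exclude), 15 (in A, exclude), 16 (in A, exclude), 17 (in A, exclude), 18 (in A, exclude), 19 (not in A, include), 20 (in A, exclude), 21 (in A, exclude), 22 (in A, exclude), 23 (in A, exclude), 24 (in A, exclude)
A' = {8, 19}

{8, 19}


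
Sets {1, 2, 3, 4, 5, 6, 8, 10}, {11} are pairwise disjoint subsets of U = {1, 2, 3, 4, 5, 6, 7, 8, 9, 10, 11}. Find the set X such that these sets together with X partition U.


U = {1, 2, 3, 4, 5, 6, 7, 8, 9, 10, 11}
Shown blocks: {1, 2, 3, 4, 5, 6, 8, 10}, {11}
A partition's blocks are pairwise disjoint and cover U, so the missing block = U \ (union of shown blocks).
Union of shown blocks: {1, 2, 3, 4, 5, 6, 8, 10, 11}
Missing block = U \ (union) = {7, 9}

{7, 9}


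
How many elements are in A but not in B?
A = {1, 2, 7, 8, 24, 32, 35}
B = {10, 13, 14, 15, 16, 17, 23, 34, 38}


Set A = {1, 2, 7, 8, 24, 32, 35}
Set B = {10, 13, 14, 15, 16, 17, 23, 34, 38}
A \ B = {1, 2, 7, 8, 24, 32, 35}
|A \ B| = 7

7


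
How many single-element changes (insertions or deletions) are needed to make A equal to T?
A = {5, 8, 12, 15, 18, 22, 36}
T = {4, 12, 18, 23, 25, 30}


Set A = {5, 8, 12, 15, 18, 22, 36}
Set T = {4, 12, 18, 23, 25, 30}
Elements to remove from A (in A, not in T): {5, 8, 15, 22, 36} → 5 removals
Elements to add to A (in T, not in A): {4, 23, 25, 30} → 4 additions
Total edits = 5 + 4 = 9

9


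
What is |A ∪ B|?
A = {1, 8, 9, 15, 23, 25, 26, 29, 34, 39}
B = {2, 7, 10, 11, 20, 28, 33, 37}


Set A = {1, 8, 9, 15, 23, 25, 26, 29, 34, 39}, |A| = 10
Set B = {2, 7, 10, 11, 20, 28, 33, 37}, |B| = 8
A ∩ B = {}, |A ∩ B| = 0
|A ∪ B| = |A| + |B| - |A ∩ B| = 10 + 8 - 0 = 18

18


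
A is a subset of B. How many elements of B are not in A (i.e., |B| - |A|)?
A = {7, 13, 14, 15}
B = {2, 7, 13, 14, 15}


Set A = {7, 13, 14, 15}, |A| = 4
Set B = {2, 7, 13, 14, 15}, |B| = 5
Since A ⊆ B: B \ A = {2}
|B| - |A| = 5 - 4 = 1

1


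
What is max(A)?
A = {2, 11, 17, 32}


Set A = {2, 11, 17, 32}
Elements in ascending order: 2, 11, 17, 32
The largest element is 32.

32


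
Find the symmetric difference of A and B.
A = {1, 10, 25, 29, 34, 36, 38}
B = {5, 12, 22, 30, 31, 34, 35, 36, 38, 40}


Set A = {1, 10, 25, 29, 34, 36, 38}
Set B = {5, 12, 22, 30, 31, 34, 35, 36, 38, 40}
A △ B = (A \ B) ∪ (B \ A)
Elements in A but not B: {1, 10, 25, 29}
Elements in B but not A: {5, 12, 22, 30, 31, 35, 40}
A △ B = {1, 5, 10, 12, 22, 25, 29, 30, 31, 35, 40}

{1, 5, 10, 12, 22, 25, 29, 30, 31, 35, 40}


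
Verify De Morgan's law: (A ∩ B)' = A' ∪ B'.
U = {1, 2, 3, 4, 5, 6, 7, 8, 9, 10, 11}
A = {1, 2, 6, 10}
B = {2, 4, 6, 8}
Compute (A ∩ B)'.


U = {1, 2, 3, 4, 5, 6, 7, 8, 9, 10, 11}
A = {1, 2, 6, 10}, B = {2, 4, 6, 8}
A ∩ B = {2, 6}
(A ∩ B)' = U \ (A ∩ B) = {1, 3, 4, 5, 7, 8, 9, 10, 11}
Verification via A' ∪ B': A' = {3, 4, 5, 7, 8, 9, 11}, B' = {1, 3, 5, 7, 9, 10, 11}
A' ∪ B' = {1, 3, 4, 5, 7, 8, 9, 10, 11} ✓

{1, 3, 4, 5, 7, 8, 9, 10, 11}


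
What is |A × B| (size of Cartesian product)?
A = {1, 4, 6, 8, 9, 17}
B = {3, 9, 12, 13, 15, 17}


Set A = {1, 4, 6, 8, 9, 17} has 6 elements.
Set B = {3, 9, 12, 13, 15, 17} has 6 elements.
|A × B| = |A| × |B| = 6 × 6 = 36

36


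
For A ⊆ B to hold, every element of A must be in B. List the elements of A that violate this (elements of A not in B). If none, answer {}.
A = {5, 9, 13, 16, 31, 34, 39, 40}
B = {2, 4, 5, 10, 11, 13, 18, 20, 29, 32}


Set A = {5, 9, 13, 16, 31, 34, 39, 40}
Set B = {2, 4, 5, 10, 11, 13, 18, 20, 29, 32}
Check each element of A against B:
5 ∈ B, 9 ∉ B (include), 13 ∈ B, 16 ∉ B (include), 31 ∉ B (include), 34 ∉ B (include), 39 ∉ B (include), 40 ∉ B (include)
Elements of A not in B: {9, 16, 31, 34, 39, 40}

{9, 16, 31, 34, 39, 40}
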